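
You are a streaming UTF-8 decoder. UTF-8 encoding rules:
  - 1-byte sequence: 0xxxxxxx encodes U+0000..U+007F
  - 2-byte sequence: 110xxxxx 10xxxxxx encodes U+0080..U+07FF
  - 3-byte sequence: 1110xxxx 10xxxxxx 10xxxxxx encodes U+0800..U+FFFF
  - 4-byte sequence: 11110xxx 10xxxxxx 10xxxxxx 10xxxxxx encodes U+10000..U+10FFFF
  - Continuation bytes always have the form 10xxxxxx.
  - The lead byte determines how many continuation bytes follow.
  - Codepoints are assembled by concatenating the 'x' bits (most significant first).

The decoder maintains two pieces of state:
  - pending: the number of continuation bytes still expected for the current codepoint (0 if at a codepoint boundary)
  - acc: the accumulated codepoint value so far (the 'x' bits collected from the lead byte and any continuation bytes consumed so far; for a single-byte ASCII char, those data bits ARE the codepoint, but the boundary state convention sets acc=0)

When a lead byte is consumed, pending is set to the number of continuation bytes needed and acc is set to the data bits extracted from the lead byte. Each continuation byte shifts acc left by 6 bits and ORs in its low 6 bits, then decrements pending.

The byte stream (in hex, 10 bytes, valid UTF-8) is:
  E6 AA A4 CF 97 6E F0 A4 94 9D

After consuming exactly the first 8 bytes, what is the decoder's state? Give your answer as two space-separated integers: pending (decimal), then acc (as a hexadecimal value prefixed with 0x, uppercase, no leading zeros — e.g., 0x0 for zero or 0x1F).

Answer: 2 0x24

Derivation:
Byte[0]=E6: 3-byte lead. pending=2, acc=0x6
Byte[1]=AA: continuation. acc=(acc<<6)|0x2A=0x1AA, pending=1
Byte[2]=A4: continuation. acc=(acc<<6)|0x24=0x6AA4, pending=0
Byte[3]=CF: 2-byte lead. pending=1, acc=0xF
Byte[4]=97: continuation. acc=(acc<<6)|0x17=0x3D7, pending=0
Byte[5]=6E: 1-byte. pending=0, acc=0x0
Byte[6]=F0: 4-byte lead. pending=3, acc=0x0
Byte[7]=A4: continuation. acc=(acc<<6)|0x24=0x24, pending=2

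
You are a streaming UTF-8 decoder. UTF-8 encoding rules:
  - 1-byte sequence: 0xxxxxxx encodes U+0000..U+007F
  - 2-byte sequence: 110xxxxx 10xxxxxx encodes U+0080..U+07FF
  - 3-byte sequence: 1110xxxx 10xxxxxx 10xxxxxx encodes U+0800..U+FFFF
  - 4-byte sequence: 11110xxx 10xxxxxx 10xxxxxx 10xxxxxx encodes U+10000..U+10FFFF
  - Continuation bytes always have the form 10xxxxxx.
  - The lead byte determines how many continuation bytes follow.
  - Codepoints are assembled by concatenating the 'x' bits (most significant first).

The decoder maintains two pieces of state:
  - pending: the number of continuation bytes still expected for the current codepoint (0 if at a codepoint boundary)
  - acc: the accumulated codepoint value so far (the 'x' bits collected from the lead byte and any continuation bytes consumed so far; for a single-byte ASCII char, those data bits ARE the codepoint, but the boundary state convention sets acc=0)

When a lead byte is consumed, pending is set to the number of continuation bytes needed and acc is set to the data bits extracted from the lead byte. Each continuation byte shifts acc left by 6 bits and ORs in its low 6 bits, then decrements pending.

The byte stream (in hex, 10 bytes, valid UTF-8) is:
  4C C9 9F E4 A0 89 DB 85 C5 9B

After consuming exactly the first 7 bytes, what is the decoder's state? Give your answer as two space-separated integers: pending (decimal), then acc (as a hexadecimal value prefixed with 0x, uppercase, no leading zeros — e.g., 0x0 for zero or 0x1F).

Byte[0]=4C: 1-byte. pending=0, acc=0x0
Byte[1]=C9: 2-byte lead. pending=1, acc=0x9
Byte[2]=9F: continuation. acc=(acc<<6)|0x1F=0x25F, pending=0
Byte[3]=E4: 3-byte lead. pending=2, acc=0x4
Byte[4]=A0: continuation. acc=(acc<<6)|0x20=0x120, pending=1
Byte[5]=89: continuation. acc=(acc<<6)|0x09=0x4809, pending=0
Byte[6]=DB: 2-byte lead. pending=1, acc=0x1B

Answer: 1 0x1B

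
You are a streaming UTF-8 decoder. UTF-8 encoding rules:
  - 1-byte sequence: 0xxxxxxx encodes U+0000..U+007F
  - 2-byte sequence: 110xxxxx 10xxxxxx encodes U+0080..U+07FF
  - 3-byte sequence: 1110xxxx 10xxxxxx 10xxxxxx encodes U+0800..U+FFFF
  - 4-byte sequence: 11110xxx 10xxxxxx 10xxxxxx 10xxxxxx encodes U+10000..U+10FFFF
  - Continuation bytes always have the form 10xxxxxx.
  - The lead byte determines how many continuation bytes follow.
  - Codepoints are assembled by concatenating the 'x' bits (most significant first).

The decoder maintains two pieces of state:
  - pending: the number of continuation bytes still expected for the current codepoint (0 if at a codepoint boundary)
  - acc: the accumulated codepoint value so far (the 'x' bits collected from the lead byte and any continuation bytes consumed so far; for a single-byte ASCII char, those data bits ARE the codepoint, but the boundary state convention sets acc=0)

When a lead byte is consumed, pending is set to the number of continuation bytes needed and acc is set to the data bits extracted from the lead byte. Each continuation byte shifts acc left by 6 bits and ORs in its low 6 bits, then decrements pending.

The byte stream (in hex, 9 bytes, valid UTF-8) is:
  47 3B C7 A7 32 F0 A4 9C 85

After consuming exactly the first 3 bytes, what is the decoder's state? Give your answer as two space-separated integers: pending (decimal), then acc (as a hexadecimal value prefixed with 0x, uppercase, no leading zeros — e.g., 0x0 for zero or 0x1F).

Answer: 1 0x7

Derivation:
Byte[0]=47: 1-byte. pending=0, acc=0x0
Byte[1]=3B: 1-byte. pending=0, acc=0x0
Byte[2]=C7: 2-byte lead. pending=1, acc=0x7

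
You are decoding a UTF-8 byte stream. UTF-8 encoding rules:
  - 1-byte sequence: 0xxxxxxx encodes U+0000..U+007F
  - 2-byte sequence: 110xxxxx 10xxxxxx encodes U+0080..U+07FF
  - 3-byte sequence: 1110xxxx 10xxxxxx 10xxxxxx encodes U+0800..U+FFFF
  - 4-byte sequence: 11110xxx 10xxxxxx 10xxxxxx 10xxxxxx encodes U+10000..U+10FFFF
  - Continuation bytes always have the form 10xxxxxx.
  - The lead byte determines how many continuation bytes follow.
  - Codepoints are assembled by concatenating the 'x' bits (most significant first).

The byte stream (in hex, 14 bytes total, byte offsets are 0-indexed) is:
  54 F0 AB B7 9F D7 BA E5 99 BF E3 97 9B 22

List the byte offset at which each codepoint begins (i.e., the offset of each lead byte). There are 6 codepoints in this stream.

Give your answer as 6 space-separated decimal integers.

Byte[0]=54: 1-byte ASCII. cp=U+0054
Byte[1]=F0: 4-byte lead, need 3 cont bytes. acc=0x0
Byte[2]=AB: continuation. acc=(acc<<6)|0x2B=0x2B
Byte[3]=B7: continuation. acc=(acc<<6)|0x37=0xAF7
Byte[4]=9F: continuation. acc=(acc<<6)|0x1F=0x2BDDF
Completed: cp=U+2BDDF (starts at byte 1)
Byte[5]=D7: 2-byte lead, need 1 cont bytes. acc=0x17
Byte[6]=BA: continuation. acc=(acc<<6)|0x3A=0x5FA
Completed: cp=U+05FA (starts at byte 5)
Byte[7]=E5: 3-byte lead, need 2 cont bytes. acc=0x5
Byte[8]=99: continuation. acc=(acc<<6)|0x19=0x159
Byte[9]=BF: continuation. acc=(acc<<6)|0x3F=0x567F
Completed: cp=U+567F (starts at byte 7)
Byte[10]=E3: 3-byte lead, need 2 cont bytes. acc=0x3
Byte[11]=97: continuation. acc=(acc<<6)|0x17=0xD7
Byte[12]=9B: continuation. acc=(acc<<6)|0x1B=0x35DB
Completed: cp=U+35DB (starts at byte 10)
Byte[13]=22: 1-byte ASCII. cp=U+0022

Answer: 0 1 5 7 10 13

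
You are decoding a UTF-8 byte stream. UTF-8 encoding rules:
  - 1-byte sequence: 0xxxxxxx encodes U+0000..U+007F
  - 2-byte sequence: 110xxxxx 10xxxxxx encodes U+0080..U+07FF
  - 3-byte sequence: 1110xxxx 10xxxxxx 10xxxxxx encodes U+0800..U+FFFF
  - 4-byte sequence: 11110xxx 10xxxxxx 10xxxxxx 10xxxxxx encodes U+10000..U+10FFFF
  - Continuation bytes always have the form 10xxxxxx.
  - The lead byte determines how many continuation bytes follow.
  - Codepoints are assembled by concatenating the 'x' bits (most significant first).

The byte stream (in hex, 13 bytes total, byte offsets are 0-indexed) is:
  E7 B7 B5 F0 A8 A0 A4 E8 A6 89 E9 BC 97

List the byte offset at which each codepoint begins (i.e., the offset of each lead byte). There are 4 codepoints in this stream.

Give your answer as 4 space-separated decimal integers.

Byte[0]=E7: 3-byte lead, need 2 cont bytes. acc=0x7
Byte[1]=B7: continuation. acc=(acc<<6)|0x37=0x1F7
Byte[2]=B5: continuation. acc=(acc<<6)|0x35=0x7DF5
Completed: cp=U+7DF5 (starts at byte 0)
Byte[3]=F0: 4-byte lead, need 3 cont bytes. acc=0x0
Byte[4]=A8: continuation. acc=(acc<<6)|0x28=0x28
Byte[5]=A0: continuation. acc=(acc<<6)|0x20=0xA20
Byte[6]=A4: continuation. acc=(acc<<6)|0x24=0x28824
Completed: cp=U+28824 (starts at byte 3)
Byte[7]=E8: 3-byte lead, need 2 cont bytes. acc=0x8
Byte[8]=A6: continuation. acc=(acc<<6)|0x26=0x226
Byte[9]=89: continuation. acc=(acc<<6)|0x09=0x8989
Completed: cp=U+8989 (starts at byte 7)
Byte[10]=E9: 3-byte lead, need 2 cont bytes. acc=0x9
Byte[11]=BC: continuation. acc=(acc<<6)|0x3C=0x27C
Byte[12]=97: continuation. acc=(acc<<6)|0x17=0x9F17
Completed: cp=U+9F17 (starts at byte 10)

Answer: 0 3 7 10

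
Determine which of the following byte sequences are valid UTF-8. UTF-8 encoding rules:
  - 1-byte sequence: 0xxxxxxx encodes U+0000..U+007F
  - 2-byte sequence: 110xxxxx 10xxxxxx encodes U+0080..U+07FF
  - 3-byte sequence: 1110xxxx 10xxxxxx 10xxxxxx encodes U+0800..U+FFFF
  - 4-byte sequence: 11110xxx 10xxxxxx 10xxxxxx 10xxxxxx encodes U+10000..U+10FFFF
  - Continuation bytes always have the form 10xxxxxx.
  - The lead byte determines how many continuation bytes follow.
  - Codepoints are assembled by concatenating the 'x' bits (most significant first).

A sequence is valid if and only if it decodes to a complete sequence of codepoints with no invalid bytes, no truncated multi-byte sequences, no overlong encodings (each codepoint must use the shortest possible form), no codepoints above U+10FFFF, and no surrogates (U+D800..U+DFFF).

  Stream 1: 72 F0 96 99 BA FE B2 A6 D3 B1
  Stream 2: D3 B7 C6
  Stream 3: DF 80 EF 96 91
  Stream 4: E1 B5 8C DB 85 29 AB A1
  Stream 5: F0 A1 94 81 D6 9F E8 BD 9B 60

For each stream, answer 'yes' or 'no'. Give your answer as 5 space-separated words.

Stream 1: error at byte offset 5. INVALID
Stream 2: error at byte offset 3. INVALID
Stream 3: decodes cleanly. VALID
Stream 4: error at byte offset 6. INVALID
Stream 5: decodes cleanly. VALID

Answer: no no yes no yes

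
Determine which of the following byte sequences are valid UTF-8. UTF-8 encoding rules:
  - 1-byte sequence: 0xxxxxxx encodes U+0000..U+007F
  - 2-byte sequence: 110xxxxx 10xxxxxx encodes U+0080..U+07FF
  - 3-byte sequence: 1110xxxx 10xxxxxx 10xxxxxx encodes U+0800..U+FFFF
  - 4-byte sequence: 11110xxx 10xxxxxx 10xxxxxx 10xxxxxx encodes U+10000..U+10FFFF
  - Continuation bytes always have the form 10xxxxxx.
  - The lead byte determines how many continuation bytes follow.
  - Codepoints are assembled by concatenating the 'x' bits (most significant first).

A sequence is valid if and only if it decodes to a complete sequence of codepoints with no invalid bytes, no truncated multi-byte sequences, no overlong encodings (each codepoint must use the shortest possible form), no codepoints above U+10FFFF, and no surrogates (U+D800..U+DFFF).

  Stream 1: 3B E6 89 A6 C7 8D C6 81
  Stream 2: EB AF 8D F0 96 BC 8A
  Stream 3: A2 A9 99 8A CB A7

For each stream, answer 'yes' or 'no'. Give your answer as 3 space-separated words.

Stream 1: decodes cleanly. VALID
Stream 2: decodes cleanly. VALID
Stream 3: error at byte offset 0. INVALID

Answer: yes yes no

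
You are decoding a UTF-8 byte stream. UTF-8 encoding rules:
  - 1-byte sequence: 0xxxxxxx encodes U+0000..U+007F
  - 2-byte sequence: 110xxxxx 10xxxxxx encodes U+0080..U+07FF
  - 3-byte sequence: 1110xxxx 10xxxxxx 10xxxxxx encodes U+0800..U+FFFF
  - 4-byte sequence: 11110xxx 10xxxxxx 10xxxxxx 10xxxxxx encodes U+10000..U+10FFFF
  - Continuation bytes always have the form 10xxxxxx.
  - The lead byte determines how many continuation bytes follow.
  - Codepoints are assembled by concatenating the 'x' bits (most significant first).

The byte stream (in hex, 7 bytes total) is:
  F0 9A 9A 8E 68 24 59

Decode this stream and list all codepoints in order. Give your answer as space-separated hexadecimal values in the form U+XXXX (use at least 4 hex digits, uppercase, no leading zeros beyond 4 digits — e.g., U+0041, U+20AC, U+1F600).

Byte[0]=F0: 4-byte lead, need 3 cont bytes. acc=0x0
Byte[1]=9A: continuation. acc=(acc<<6)|0x1A=0x1A
Byte[2]=9A: continuation. acc=(acc<<6)|0x1A=0x69A
Byte[3]=8E: continuation. acc=(acc<<6)|0x0E=0x1A68E
Completed: cp=U+1A68E (starts at byte 0)
Byte[4]=68: 1-byte ASCII. cp=U+0068
Byte[5]=24: 1-byte ASCII. cp=U+0024
Byte[6]=59: 1-byte ASCII. cp=U+0059

Answer: U+1A68E U+0068 U+0024 U+0059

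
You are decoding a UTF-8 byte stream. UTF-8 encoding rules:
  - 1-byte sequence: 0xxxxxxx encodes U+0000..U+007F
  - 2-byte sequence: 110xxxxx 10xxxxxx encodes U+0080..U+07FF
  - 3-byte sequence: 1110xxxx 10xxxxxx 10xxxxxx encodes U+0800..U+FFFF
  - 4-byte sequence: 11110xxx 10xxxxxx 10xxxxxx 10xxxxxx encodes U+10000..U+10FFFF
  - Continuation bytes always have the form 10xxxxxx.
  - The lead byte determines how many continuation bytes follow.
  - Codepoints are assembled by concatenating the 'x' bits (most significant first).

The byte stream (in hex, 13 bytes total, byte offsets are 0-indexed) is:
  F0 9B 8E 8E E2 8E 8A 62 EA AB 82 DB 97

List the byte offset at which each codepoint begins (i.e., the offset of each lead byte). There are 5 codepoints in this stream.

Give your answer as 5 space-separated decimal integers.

Byte[0]=F0: 4-byte lead, need 3 cont bytes. acc=0x0
Byte[1]=9B: continuation. acc=(acc<<6)|0x1B=0x1B
Byte[2]=8E: continuation. acc=(acc<<6)|0x0E=0x6CE
Byte[3]=8E: continuation. acc=(acc<<6)|0x0E=0x1B38E
Completed: cp=U+1B38E (starts at byte 0)
Byte[4]=E2: 3-byte lead, need 2 cont bytes. acc=0x2
Byte[5]=8E: continuation. acc=(acc<<6)|0x0E=0x8E
Byte[6]=8A: continuation. acc=(acc<<6)|0x0A=0x238A
Completed: cp=U+238A (starts at byte 4)
Byte[7]=62: 1-byte ASCII. cp=U+0062
Byte[8]=EA: 3-byte lead, need 2 cont bytes. acc=0xA
Byte[9]=AB: continuation. acc=(acc<<6)|0x2B=0x2AB
Byte[10]=82: continuation. acc=(acc<<6)|0x02=0xAAC2
Completed: cp=U+AAC2 (starts at byte 8)
Byte[11]=DB: 2-byte lead, need 1 cont bytes. acc=0x1B
Byte[12]=97: continuation. acc=(acc<<6)|0x17=0x6D7
Completed: cp=U+06D7 (starts at byte 11)

Answer: 0 4 7 8 11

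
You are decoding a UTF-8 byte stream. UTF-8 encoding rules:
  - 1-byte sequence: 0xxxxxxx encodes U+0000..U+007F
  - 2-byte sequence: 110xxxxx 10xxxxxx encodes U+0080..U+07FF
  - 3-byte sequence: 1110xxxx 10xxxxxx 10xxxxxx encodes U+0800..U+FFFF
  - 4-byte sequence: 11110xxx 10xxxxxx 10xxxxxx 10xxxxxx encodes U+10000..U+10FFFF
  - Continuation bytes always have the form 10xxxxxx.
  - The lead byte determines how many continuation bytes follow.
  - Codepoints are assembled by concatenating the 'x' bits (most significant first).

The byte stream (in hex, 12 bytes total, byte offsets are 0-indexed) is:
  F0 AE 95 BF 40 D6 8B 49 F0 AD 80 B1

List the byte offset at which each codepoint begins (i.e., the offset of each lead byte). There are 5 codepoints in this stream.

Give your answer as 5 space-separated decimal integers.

Answer: 0 4 5 7 8

Derivation:
Byte[0]=F0: 4-byte lead, need 3 cont bytes. acc=0x0
Byte[1]=AE: continuation. acc=(acc<<6)|0x2E=0x2E
Byte[2]=95: continuation. acc=(acc<<6)|0x15=0xB95
Byte[3]=BF: continuation. acc=(acc<<6)|0x3F=0x2E57F
Completed: cp=U+2E57F (starts at byte 0)
Byte[4]=40: 1-byte ASCII. cp=U+0040
Byte[5]=D6: 2-byte lead, need 1 cont bytes. acc=0x16
Byte[6]=8B: continuation. acc=(acc<<6)|0x0B=0x58B
Completed: cp=U+058B (starts at byte 5)
Byte[7]=49: 1-byte ASCII. cp=U+0049
Byte[8]=F0: 4-byte lead, need 3 cont bytes. acc=0x0
Byte[9]=AD: continuation. acc=(acc<<6)|0x2D=0x2D
Byte[10]=80: continuation. acc=(acc<<6)|0x00=0xB40
Byte[11]=B1: continuation. acc=(acc<<6)|0x31=0x2D031
Completed: cp=U+2D031 (starts at byte 8)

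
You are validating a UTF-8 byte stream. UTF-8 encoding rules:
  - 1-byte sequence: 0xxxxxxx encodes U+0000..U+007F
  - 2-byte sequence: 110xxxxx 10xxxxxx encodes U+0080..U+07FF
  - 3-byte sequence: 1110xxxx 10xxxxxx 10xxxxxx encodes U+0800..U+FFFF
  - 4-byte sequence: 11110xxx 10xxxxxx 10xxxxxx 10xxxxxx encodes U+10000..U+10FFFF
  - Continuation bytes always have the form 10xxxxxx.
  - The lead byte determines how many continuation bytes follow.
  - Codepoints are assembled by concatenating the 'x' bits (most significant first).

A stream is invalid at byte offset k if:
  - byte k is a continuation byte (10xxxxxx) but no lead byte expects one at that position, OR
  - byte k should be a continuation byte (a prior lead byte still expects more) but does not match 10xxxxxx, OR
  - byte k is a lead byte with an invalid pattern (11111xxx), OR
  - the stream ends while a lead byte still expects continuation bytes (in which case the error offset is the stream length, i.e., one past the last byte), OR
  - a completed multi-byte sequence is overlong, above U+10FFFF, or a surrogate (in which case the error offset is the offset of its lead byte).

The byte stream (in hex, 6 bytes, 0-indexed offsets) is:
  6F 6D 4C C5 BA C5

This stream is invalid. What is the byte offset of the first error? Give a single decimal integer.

Answer: 6

Derivation:
Byte[0]=6F: 1-byte ASCII. cp=U+006F
Byte[1]=6D: 1-byte ASCII. cp=U+006D
Byte[2]=4C: 1-byte ASCII. cp=U+004C
Byte[3]=C5: 2-byte lead, need 1 cont bytes. acc=0x5
Byte[4]=BA: continuation. acc=(acc<<6)|0x3A=0x17A
Completed: cp=U+017A (starts at byte 3)
Byte[5]=C5: 2-byte lead, need 1 cont bytes. acc=0x5
Byte[6]: stream ended, expected continuation. INVALID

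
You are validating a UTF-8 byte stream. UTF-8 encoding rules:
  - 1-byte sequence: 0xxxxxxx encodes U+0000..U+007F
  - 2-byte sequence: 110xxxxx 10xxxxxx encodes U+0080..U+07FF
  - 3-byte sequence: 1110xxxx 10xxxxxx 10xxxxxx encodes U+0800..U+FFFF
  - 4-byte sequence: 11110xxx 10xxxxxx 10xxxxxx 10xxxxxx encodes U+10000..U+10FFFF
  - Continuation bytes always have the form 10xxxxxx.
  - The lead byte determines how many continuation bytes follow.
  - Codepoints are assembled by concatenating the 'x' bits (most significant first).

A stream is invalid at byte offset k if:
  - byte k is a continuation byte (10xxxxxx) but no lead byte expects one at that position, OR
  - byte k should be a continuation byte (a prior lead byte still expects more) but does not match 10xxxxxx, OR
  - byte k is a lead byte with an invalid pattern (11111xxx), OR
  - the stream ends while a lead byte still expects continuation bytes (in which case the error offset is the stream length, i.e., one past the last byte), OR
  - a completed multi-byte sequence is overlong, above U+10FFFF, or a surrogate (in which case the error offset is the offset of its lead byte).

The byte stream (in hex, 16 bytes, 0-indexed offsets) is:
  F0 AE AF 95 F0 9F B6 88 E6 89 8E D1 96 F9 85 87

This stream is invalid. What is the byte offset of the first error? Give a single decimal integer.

Answer: 13

Derivation:
Byte[0]=F0: 4-byte lead, need 3 cont bytes. acc=0x0
Byte[1]=AE: continuation. acc=(acc<<6)|0x2E=0x2E
Byte[2]=AF: continuation. acc=(acc<<6)|0x2F=0xBAF
Byte[3]=95: continuation. acc=(acc<<6)|0x15=0x2EBD5
Completed: cp=U+2EBD5 (starts at byte 0)
Byte[4]=F0: 4-byte lead, need 3 cont bytes. acc=0x0
Byte[5]=9F: continuation. acc=(acc<<6)|0x1F=0x1F
Byte[6]=B6: continuation. acc=(acc<<6)|0x36=0x7F6
Byte[7]=88: continuation. acc=(acc<<6)|0x08=0x1FD88
Completed: cp=U+1FD88 (starts at byte 4)
Byte[8]=E6: 3-byte lead, need 2 cont bytes. acc=0x6
Byte[9]=89: continuation. acc=(acc<<6)|0x09=0x189
Byte[10]=8E: continuation. acc=(acc<<6)|0x0E=0x624E
Completed: cp=U+624E (starts at byte 8)
Byte[11]=D1: 2-byte lead, need 1 cont bytes. acc=0x11
Byte[12]=96: continuation. acc=(acc<<6)|0x16=0x456
Completed: cp=U+0456 (starts at byte 11)
Byte[13]=F9: INVALID lead byte (not 0xxx/110x/1110/11110)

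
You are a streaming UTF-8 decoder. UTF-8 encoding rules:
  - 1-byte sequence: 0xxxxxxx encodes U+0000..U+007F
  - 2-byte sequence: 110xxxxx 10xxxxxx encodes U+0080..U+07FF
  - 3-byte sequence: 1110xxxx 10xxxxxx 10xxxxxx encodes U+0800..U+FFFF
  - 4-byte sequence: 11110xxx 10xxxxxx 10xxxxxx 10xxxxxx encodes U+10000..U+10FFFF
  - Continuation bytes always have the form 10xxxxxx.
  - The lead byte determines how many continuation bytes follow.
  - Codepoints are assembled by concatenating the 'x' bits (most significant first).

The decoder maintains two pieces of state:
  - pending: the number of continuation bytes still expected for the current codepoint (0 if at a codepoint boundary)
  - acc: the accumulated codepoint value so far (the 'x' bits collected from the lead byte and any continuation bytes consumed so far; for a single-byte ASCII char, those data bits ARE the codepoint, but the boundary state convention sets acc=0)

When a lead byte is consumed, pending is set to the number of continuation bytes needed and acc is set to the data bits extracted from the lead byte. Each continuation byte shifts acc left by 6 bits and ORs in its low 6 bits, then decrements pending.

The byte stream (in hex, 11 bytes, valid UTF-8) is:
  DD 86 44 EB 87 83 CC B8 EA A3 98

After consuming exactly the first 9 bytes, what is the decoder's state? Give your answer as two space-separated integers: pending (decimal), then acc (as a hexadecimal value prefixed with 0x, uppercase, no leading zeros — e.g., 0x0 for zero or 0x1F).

Answer: 2 0xA

Derivation:
Byte[0]=DD: 2-byte lead. pending=1, acc=0x1D
Byte[1]=86: continuation. acc=(acc<<6)|0x06=0x746, pending=0
Byte[2]=44: 1-byte. pending=0, acc=0x0
Byte[3]=EB: 3-byte lead. pending=2, acc=0xB
Byte[4]=87: continuation. acc=(acc<<6)|0x07=0x2C7, pending=1
Byte[5]=83: continuation. acc=(acc<<6)|0x03=0xB1C3, pending=0
Byte[6]=CC: 2-byte lead. pending=1, acc=0xC
Byte[7]=B8: continuation. acc=(acc<<6)|0x38=0x338, pending=0
Byte[8]=EA: 3-byte lead. pending=2, acc=0xA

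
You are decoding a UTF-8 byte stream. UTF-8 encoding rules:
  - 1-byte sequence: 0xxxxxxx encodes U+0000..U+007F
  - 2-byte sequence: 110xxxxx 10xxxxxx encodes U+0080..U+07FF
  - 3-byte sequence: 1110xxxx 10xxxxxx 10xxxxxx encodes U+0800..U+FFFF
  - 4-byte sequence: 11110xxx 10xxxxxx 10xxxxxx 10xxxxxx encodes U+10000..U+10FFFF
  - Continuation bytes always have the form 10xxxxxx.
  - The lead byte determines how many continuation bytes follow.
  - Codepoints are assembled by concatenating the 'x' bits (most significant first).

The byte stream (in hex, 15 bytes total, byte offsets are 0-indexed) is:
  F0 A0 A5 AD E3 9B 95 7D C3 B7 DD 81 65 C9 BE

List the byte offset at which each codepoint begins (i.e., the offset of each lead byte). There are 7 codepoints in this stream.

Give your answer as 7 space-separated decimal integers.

Byte[0]=F0: 4-byte lead, need 3 cont bytes. acc=0x0
Byte[1]=A0: continuation. acc=(acc<<6)|0x20=0x20
Byte[2]=A5: continuation. acc=(acc<<6)|0x25=0x825
Byte[3]=AD: continuation. acc=(acc<<6)|0x2D=0x2096D
Completed: cp=U+2096D (starts at byte 0)
Byte[4]=E3: 3-byte lead, need 2 cont bytes. acc=0x3
Byte[5]=9B: continuation. acc=(acc<<6)|0x1B=0xDB
Byte[6]=95: continuation. acc=(acc<<6)|0x15=0x36D5
Completed: cp=U+36D5 (starts at byte 4)
Byte[7]=7D: 1-byte ASCII. cp=U+007D
Byte[8]=C3: 2-byte lead, need 1 cont bytes. acc=0x3
Byte[9]=B7: continuation. acc=(acc<<6)|0x37=0xF7
Completed: cp=U+00F7 (starts at byte 8)
Byte[10]=DD: 2-byte lead, need 1 cont bytes. acc=0x1D
Byte[11]=81: continuation. acc=(acc<<6)|0x01=0x741
Completed: cp=U+0741 (starts at byte 10)
Byte[12]=65: 1-byte ASCII. cp=U+0065
Byte[13]=C9: 2-byte lead, need 1 cont bytes. acc=0x9
Byte[14]=BE: continuation. acc=(acc<<6)|0x3E=0x27E
Completed: cp=U+027E (starts at byte 13)

Answer: 0 4 7 8 10 12 13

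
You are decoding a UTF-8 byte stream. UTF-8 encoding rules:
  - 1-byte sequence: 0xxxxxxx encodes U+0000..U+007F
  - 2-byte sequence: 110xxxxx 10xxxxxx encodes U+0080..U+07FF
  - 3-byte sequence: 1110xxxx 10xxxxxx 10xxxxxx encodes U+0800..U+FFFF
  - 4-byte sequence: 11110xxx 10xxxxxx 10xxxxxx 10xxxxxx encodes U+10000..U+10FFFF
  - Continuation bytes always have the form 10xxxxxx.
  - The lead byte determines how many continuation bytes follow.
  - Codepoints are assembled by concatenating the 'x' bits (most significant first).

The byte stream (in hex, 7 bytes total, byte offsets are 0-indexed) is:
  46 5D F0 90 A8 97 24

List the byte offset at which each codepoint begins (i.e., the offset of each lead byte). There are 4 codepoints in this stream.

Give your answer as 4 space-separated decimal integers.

Byte[0]=46: 1-byte ASCII. cp=U+0046
Byte[1]=5D: 1-byte ASCII. cp=U+005D
Byte[2]=F0: 4-byte lead, need 3 cont bytes. acc=0x0
Byte[3]=90: continuation. acc=(acc<<6)|0x10=0x10
Byte[4]=A8: continuation. acc=(acc<<6)|0x28=0x428
Byte[5]=97: continuation. acc=(acc<<6)|0x17=0x10A17
Completed: cp=U+10A17 (starts at byte 2)
Byte[6]=24: 1-byte ASCII. cp=U+0024

Answer: 0 1 2 6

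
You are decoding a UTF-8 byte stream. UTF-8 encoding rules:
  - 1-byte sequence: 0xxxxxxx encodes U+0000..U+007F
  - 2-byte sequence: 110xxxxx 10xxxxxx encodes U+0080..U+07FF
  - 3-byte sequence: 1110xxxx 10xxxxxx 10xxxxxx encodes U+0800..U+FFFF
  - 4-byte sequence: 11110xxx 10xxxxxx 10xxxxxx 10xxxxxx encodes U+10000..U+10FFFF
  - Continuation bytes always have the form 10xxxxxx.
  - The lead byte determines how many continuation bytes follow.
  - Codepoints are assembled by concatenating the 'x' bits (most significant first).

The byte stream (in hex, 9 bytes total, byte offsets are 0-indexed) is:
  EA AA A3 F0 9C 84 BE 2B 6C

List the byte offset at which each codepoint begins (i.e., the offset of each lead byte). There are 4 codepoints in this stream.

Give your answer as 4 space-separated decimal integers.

Answer: 0 3 7 8

Derivation:
Byte[0]=EA: 3-byte lead, need 2 cont bytes. acc=0xA
Byte[1]=AA: continuation. acc=(acc<<6)|0x2A=0x2AA
Byte[2]=A3: continuation. acc=(acc<<6)|0x23=0xAAA3
Completed: cp=U+AAA3 (starts at byte 0)
Byte[3]=F0: 4-byte lead, need 3 cont bytes. acc=0x0
Byte[4]=9C: continuation. acc=(acc<<6)|0x1C=0x1C
Byte[5]=84: continuation. acc=(acc<<6)|0x04=0x704
Byte[6]=BE: continuation. acc=(acc<<6)|0x3E=0x1C13E
Completed: cp=U+1C13E (starts at byte 3)
Byte[7]=2B: 1-byte ASCII. cp=U+002B
Byte[8]=6C: 1-byte ASCII. cp=U+006C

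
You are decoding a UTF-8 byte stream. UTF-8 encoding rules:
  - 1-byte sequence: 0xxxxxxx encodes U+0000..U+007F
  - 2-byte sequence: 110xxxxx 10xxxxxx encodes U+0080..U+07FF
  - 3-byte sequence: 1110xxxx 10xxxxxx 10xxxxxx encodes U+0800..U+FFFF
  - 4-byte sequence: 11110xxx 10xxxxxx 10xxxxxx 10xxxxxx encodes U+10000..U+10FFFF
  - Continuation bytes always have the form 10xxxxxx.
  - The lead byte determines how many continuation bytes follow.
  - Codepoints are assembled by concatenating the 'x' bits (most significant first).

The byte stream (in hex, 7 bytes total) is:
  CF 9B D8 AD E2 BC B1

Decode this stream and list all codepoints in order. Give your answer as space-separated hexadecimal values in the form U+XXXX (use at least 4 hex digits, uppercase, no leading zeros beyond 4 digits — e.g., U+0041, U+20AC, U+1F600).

Byte[0]=CF: 2-byte lead, need 1 cont bytes. acc=0xF
Byte[1]=9B: continuation. acc=(acc<<6)|0x1B=0x3DB
Completed: cp=U+03DB (starts at byte 0)
Byte[2]=D8: 2-byte lead, need 1 cont bytes. acc=0x18
Byte[3]=AD: continuation. acc=(acc<<6)|0x2D=0x62D
Completed: cp=U+062D (starts at byte 2)
Byte[4]=E2: 3-byte lead, need 2 cont bytes. acc=0x2
Byte[5]=BC: continuation. acc=(acc<<6)|0x3C=0xBC
Byte[6]=B1: continuation. acc=(acc<<6)|0x31=0x2F31
Completed: cp=U+2F31 (starts at byte 4)

Answer: U+03DB U+062D U+2F31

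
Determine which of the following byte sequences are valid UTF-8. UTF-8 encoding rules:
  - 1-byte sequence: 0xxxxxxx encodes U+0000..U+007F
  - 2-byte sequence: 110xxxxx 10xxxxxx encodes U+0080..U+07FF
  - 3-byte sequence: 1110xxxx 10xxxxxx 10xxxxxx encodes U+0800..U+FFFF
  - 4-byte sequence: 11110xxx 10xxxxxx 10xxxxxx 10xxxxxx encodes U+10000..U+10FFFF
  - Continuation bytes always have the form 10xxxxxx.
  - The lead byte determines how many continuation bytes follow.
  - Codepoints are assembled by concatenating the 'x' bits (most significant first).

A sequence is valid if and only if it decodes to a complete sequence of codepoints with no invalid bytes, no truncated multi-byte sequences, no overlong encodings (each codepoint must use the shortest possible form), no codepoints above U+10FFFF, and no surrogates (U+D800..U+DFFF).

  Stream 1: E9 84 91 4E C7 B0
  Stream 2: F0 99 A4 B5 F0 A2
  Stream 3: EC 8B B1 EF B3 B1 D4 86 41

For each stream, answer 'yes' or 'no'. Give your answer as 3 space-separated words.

Answer: yes no yes

Derivation:
Stream 1: decodes cleanly. VALID
Stream 2: error at byte offset 6. INVALID
Stream 3: decodes cleanly. VALID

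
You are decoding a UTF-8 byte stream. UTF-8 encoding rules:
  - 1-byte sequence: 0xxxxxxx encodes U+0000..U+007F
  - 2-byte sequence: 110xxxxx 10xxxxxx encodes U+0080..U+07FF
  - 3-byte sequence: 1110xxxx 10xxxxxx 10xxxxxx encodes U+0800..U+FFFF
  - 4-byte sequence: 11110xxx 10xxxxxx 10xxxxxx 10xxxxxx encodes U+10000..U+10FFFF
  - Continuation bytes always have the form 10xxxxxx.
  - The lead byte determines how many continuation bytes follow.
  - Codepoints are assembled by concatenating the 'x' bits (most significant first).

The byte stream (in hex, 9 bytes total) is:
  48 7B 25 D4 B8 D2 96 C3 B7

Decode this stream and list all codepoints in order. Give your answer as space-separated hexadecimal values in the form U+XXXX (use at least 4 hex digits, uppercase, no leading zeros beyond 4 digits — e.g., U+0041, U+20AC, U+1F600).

Answer: U+0048 U+007B U+0025 U+0538 U+0496 U+00F7

Derivation:
Byte[0]=48: 1-byte ASCII. cp=U+0048
Byte[1]=7B: 1-byte ASCII. cp=U+007B
Byte[2]=25: 1-byte ASCII. cp=U+0025
Byte[3]=D4: 2-byte lead, need 1 cont bytes. acc=0x14
Byte[4]=B8: continuation. acc=(acc<<6)|0x38=0x538
Completed: cp=U+0538 (starts at byte 3)
Byte[5]=D2: 2-byte lead, need 1 cont bytes. acc=0x12
Byte[6]=96: continuation. acc=(acc<<6)|0x16=0x496
Completed: cp=U+0496 (starts at byte 5)
Byte[7]=C3: 2-byte lead, need 1 cont bytes. acc=0x3
Byte[8]=B7: continuation. acc=(acc<<6)|0x37=0xF7
Completed: cp=U+00F7 (starts at byte 7)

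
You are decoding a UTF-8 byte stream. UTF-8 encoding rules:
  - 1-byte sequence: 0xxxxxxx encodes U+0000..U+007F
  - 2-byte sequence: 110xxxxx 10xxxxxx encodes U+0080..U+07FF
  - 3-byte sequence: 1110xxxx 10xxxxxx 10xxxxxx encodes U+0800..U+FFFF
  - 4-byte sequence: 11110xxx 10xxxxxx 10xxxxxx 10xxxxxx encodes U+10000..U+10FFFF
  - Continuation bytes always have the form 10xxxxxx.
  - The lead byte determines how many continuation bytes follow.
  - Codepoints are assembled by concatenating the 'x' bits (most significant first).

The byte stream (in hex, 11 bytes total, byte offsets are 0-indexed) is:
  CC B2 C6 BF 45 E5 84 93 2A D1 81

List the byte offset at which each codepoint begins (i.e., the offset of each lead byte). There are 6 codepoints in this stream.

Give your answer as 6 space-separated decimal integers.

Answer: 0 2 4 5 8 9

Derivation:
Byte[0]=CC: 2-byte lead, need 1 cont bytes. acc=0xC
Byte[1]=B2: continuation. acc=(acc<<6)|0x32=0x332
Completed: cp=U+0332 (starts at byte 0)
Byte[2]=C6: 2-byte lead, need 1 cont bytes. acc=0x6
Byte[3]=BF: continuation. acc=(acc<<6)|0x3F=0x1BF
Completed: cp=U+01BF (starts at byte 2)
Byte[4]=45: 1-byte ASCII. cp=U+0045
Byte[5]=E5: 3-byte lead, need 2 cont bytes. acc=0x5
Byte[6]=84: continuation. acc=(acc<<6)|0x04=0x144
Byte[7]=93: continuation. acc=(acc<<6)|0x13=0x5113
Completed: cp=U+5113 (starts at byte 5)
Byte[8]=2A: 1-byte ASCII. cp=U+002A
Byte[9]=D1: 2-byte lead, need 1 cont bytes. acc=0x11
Byte[10]=81: continuation. acc=(acc<<6)|0x01=0x441
Completed: cp=U+0441 (starts at byte 9)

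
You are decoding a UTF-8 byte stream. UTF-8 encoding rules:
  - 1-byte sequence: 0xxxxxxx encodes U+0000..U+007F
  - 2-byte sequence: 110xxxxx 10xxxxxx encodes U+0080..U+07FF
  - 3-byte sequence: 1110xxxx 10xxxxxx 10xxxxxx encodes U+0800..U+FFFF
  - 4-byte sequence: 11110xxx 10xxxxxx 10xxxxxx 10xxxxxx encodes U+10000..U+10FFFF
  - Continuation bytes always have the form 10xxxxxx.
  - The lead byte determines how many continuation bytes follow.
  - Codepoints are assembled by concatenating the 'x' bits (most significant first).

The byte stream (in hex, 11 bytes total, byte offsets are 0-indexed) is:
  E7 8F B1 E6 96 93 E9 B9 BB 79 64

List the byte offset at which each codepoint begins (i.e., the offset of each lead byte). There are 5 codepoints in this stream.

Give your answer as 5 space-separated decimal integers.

Byte[0]=E7: 3-byte lead, need 2 cont bytes. acc=0x7
Byte[1]=8F: continuation. acc=(acc<<6)|0x0F=0x1CF
Byte[2]=B1: continuation. acc=(acc<<6)|0x31=0x73F1
Completed: cp=U+73F1 (starts at byte 0)
Byte[3]=E6: 3-byte lead, need 2 cont bytes. acc=0x6
Byte[4]=96: continuation. acc=(acc<<6)|0x16=0x196
Byte[5]=93: continuation. acc=(acc<<6)|0x13=0x6593
Completed: cp=U+6593 (starts at byte 3)
Byte[6]=E9: 3-byte lead, need 2 cont bytes. acc=0x9
Byte[7]=B9: continuation. acc=(acc<<6)|0x39=0x279
Byte[8]=BB: continuation. acc=(acc<<6)|0x3B=0x9E7B
Completed: cp=U+9E7B (starts at byte 6)
Byte[9]=79: 1-byte ASCII. cp=U+0079
Byte[10]=64: 1-byte ASCII. cp=U+0064

Answer: 0 3 6 9 10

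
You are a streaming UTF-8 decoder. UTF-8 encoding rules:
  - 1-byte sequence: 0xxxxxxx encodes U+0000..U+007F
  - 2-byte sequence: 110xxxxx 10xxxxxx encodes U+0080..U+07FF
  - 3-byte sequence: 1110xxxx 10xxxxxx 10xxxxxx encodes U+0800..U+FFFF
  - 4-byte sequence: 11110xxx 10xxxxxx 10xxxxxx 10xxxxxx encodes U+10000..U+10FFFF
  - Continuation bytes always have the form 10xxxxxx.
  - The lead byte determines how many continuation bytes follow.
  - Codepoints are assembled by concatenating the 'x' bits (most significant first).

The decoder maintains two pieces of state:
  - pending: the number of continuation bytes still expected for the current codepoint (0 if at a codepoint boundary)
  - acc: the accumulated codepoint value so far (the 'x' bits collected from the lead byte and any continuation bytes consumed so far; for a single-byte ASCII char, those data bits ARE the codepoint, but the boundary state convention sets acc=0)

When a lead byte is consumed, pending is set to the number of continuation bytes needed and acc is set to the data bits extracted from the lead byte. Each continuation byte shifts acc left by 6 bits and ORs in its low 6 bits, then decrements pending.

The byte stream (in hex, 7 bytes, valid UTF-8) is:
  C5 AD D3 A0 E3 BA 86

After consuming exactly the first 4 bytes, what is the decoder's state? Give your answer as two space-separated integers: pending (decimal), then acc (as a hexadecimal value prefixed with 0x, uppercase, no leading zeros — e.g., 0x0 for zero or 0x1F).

Answer: 0 0x4E0

Derivation:
Byte[0]=C5: 2-byte lead. pending=1, acc=0x5
Byte[1]=AD: continuation. acc=(acc<<6)|0x2D=0x16D, pending=0
Byte[2]=D3: 2-byte lead. pending=1, acc=0x13
Byte[3]=A0: continuation. acc=(acc<<6)|0x20=0x4E0, pending=0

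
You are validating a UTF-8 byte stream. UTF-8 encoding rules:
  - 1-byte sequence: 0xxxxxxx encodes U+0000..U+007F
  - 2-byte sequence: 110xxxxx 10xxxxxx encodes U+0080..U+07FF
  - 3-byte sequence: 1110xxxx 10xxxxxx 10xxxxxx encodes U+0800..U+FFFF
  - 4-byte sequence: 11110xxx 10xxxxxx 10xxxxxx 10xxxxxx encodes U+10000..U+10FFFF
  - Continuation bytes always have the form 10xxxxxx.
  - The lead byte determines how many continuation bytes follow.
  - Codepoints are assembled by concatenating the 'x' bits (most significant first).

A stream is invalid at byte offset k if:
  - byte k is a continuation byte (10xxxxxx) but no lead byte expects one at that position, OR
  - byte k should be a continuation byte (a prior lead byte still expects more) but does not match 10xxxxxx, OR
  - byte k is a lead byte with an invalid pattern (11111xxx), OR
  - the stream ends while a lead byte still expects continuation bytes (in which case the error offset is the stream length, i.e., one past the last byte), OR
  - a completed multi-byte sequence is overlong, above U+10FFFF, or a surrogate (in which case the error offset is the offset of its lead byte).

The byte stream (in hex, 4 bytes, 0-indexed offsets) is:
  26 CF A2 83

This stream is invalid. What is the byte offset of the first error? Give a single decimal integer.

Answer: 3

Derivation:
Byte[0]=26: 1-byte ASCII. cp=U+0026
Byte[1]=CF: 2-byte lead, need 1 cont bytes. acc=0xF
Byte[2]=A2: continuation. acc=(acc<<6)|0x22=0x3E2
Completed: cp=U+03E2 (starts at byte 1)
Byte[3]=83: INVALID lead byte (not 0xxx/110x/1110/11110)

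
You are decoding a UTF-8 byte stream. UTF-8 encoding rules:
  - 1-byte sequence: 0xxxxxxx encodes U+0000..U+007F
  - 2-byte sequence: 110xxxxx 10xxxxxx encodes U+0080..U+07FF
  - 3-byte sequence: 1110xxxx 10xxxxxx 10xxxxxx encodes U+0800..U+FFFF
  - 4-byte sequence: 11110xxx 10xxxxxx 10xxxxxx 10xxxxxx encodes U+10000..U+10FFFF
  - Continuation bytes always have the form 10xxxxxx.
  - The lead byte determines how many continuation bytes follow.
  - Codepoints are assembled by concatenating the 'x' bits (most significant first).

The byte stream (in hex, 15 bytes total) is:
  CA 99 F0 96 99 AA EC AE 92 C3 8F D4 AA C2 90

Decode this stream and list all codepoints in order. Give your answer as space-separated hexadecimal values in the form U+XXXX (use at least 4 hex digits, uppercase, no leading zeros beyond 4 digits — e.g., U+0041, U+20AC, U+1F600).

Answer: U+0299 U+1666A U+CB92 U+00CF U+052A U+0090

Derivation:
Byte[0]=CA: 2-byte lead, need 1 cont bytes. acc=0xA
Byte[1]=99: continuation. acc=(acc<<6)|0x19=0x299
Completed: cp=U+0299 (starts at byte 0)
Byte[2]=F0: 4-byte lead, need 3 cont bytes. acc=0x0
Byte[3]=96: continuation. acc=(acc<<6)|0x16=0x16
Byte[4]=99: continuation. acc=(acc<<6)|0x19=0x599
Byte[5]=AA: continuation. acc=(acc<<6)|0x2A=0x1666A
Completed: cp=U+1666A (starts at byte 2)
Byte[6]=EC: 3-byte lead, need 2 cont bytes. acc=0xC
Byte[7]=AE: continuation. acc=(acc<<6)|0x2E=0x32E
Byte[8]=92: continuation. acc=(acc<<6)|0x12=0xCB92
Completed: cp=U+CB92 (starts at byte 6)
Byte[9]=C3: 2-byte lead, need 1 cont bytes. acc=0x3
Byte[10]=8F: continuation. acc=(acc<<6)|0x0F=0xCF
Completed: cp=U+00CF (starts at byte 9)
Byte[11]=D4: 2-byte lead, need 1 cont bytes. acc=0x14
Byte[12]=AA: continuation. acc=(acc<<6)|0x2A=0x52A
Completed: cp=U+052A (starts at byte 11)
Byte[13]=C2: 2-byte lead, need 1 cont bytes. acc=0x2
Byte[14]=90: continuation. acc=(acc<<6)|0x10=0x90
Completed: cp=U+0090 (starts at byte 13)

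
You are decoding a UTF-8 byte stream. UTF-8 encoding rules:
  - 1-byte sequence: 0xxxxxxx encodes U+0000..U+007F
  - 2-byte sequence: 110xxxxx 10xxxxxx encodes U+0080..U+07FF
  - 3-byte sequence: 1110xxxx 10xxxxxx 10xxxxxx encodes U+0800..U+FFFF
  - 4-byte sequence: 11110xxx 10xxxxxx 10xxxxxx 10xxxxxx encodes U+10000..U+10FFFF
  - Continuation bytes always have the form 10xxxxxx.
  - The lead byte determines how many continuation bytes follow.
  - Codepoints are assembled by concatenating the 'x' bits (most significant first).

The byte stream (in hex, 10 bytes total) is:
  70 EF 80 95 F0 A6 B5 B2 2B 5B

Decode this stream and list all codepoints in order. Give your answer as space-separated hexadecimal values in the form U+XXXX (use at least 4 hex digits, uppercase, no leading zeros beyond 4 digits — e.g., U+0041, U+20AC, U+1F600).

Byte[0]=70: 1-byte ASCII. cp=U+0070
Byte[1]=EF: 3-byte lead, need 2 cont bytes. acc=0xF
Byte[2]=80: continuation. acc=(acc<<6)|0x00=0x3C0
Byte[3]=95: continuation. acc=(acc<<6)|0x15=0xF015
Completed: cp=U+F015 (starts at byte 1)
Byte[4]=F0: 4-byte lead, need 3 cont bytes. acc=0x0
Byte[5]=A6: continuation. acc=(acc<<6)|0x26=0x26
Byte[6]=B5: continuation. acc=(acc<<6)|0x35=0x9B5
Byte[7]=B2: continuation. acc=(acc<<6)|0x32=0x26D72
Completed: cp=U+26D72 (starts at byte 4)
Byte[8]=2B: 1-byte ASCII. cp=U+002B
Byte[9]=5B: 1-byte ASCII. cp=U+005B

Answer: U+0070 U+F015 U+26D72 U+002B U+005B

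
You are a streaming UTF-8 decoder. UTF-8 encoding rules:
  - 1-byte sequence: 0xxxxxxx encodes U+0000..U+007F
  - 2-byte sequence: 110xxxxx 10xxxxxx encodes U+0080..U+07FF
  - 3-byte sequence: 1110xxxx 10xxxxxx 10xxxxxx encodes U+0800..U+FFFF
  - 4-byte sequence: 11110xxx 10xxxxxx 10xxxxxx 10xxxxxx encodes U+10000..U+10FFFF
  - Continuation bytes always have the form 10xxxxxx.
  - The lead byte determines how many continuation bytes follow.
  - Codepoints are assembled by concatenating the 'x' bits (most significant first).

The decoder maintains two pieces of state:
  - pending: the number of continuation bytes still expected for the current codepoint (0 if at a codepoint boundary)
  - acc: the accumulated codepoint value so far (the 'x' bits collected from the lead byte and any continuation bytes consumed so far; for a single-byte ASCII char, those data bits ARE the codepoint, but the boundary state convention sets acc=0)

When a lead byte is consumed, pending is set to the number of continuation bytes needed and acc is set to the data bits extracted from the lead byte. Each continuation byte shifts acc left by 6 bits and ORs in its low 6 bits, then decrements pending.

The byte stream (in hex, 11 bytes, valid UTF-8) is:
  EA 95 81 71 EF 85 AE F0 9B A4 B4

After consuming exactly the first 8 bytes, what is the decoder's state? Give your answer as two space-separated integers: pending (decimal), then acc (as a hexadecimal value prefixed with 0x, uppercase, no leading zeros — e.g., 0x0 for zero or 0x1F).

Answer: 3 0x0

Derivation:
Byte[0]=EA: 3-byte lead. pending=2, acc=0xA
Byte[1]=95: continuation. acc=(acc<<6)|0x15=0x295, pending=1
Byte[2]=81: continuation. acc=(acc<<6)|0x01=0xA541, pending=0
Byte[3]=71: 1-byte. pending=0, acc=0x0
Byte[4]=EF: 3-byte lead. pending=2, acc=0xF
Byte[5]=85: continuation. acc=(acc<<6)|0x05=0x3C5, pending=1
Byte[6]=AE: continuation. acc=(acc<<6)|0x2E=0xF16E, pending=0
Byte[7]=F0: 4-byte lead. pending=3, acc=0x0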